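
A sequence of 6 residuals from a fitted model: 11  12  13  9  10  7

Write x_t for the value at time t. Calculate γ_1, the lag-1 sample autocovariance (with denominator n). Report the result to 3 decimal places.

0.593

Mean x̄ = (11 + 12 + 13 + 9 + 10 + 7)/6 = 10.3333
Σ_{t=1}^{5}(x_t−x̄)(x_{t+1}−x̄) = 3.5556
γ_1 = 3.5556 / 6 = 0.593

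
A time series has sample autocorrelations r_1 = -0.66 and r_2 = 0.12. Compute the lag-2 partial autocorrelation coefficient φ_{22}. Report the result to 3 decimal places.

-0.559

φ_{22} = (r_2 − r_1²) / (1 − r_1²)
r_1² = (-0.66)² = 0.4356
Numerator = 0.12 − 0.4356 = -0.3156; denominator = 1 − 0.4356 = 0.5644
φ_{22} = -0.3156 / 0.5644 = -0.559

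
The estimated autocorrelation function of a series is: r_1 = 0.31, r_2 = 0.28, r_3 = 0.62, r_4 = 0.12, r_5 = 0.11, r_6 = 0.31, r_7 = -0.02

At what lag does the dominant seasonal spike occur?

The largest autocorrelation is r_3 = 0.62; the remaining lags stay at or below 0.31. The elevated value at lag 1 (0.31), dropping to 0.28 at lag 2, reflects decaying short-term dependence rather than seasonality.
The dominant spike at lag 3 indicates a seasonal period of 3.

3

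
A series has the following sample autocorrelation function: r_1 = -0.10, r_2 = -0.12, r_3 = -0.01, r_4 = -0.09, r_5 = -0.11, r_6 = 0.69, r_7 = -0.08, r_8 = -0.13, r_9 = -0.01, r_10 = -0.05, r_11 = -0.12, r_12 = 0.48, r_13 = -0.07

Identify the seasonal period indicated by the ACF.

6

The largest autocorrelation is r_6 = 0.69, with a weaker echo at lag 12 (0.48); the remaining lags stay at or below -0.01.
The dominant spike at lag 6 indicates a seasonal period of 6.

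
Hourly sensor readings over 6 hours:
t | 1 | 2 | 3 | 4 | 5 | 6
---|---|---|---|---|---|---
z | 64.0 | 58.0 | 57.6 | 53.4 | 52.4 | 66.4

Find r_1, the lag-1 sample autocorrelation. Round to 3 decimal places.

Mean z̄ = (64.0 + 58.0 + 57.6 + 53.4 + 52.4 + 66.4)/6 = 58.6333
Deviations from mean: 5.3667, -0.6333, -1.0333, -5.2333, -6.2333, 7.7667
Σ(z_t−z̄)(z_{t+1}−z̄) = (-3.3989) + (0.6544) + (5.4078) + (32.6211) + (-48.4122) = -13.1278
Denominator Σ(z_t−z̄)² = 156.8333
r_1 = -13.1278 / 156.8333 = -0.084

-0.084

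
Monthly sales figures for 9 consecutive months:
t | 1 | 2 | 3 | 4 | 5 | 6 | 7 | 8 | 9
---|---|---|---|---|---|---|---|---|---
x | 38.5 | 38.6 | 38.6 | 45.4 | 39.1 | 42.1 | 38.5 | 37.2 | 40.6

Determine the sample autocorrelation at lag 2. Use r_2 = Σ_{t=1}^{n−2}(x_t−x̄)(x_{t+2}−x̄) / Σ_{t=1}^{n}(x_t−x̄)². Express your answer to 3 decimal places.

0.044

Mean x̄ = (38.5 + 38.6 + 38.6 + 45.4 + 39.1 + 42.1 + 38.5 + 37.2 + 40.6)/9 = 39.8444
Σ(x_t−x̄)(x_{t+2}−x̄) = (1.6731) + (-6.9136) + (0.9264) + (12.5309) + (1.0009) + (-5.9647) + (-1.0158) = 2.2372
Denominator Σ(x_t−x̄)² = 50.7822
r_2 = 2.2372 / 50.7822 = 0.044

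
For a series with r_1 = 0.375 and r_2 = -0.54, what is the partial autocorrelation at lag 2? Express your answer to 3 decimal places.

φ_{22} = (r_2 − r_1²) / (1 − r_1²)
r_1² = (0.375)² = 0.140625
Numerator = -0.54 − 0.1406 = -0.6806; denominator = 1 − 0.1406 = 0.8594
φ_{22} = -0.6806 / 0.8594 = -0.792

-0.792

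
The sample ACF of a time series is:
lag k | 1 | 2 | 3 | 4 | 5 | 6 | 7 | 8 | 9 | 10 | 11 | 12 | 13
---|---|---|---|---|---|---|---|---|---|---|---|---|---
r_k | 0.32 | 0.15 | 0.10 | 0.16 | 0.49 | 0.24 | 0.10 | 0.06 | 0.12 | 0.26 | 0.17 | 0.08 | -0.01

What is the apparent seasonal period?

5

The largest autocorrelation is r_5 = 0.49; the remaining lags stay at or below 0.32. The elevated value at lag 1 (0.32), dropping to 0.15 at lag 2, reflects decaying short-term dependence rather than seasonality.
The dominant spike at lag 5 indicates a seasonal period of 5.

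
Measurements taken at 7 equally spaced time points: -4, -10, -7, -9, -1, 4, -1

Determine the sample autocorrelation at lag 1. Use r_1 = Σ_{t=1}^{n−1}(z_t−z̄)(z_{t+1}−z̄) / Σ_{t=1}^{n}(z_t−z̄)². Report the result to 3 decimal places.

0.434

Mean z̄ = (-4 − 10 − 7 − 9 − 1 + 4 − 1)/7 = -4.0000
Deviations from mean: 0.0000, -6.0000, -3.0000, -5.0000, 3.0000, 8.0000, 3.0000
Σ(z_t−z̄)(z_{t+1}−z̄) = (0.0000) + (18.0000) + (15.0000) + (-15.0000) + (24.0000) + (24.0000) = 66.0000
Denominator Σ(z_t−z̄)² = 152.0000
r_1 = 66.0000 / 152.0000 = 0.434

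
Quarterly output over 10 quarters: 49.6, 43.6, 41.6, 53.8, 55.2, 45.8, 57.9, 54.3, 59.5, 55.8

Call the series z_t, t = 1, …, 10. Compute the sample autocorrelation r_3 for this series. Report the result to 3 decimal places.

Mean z̄ = (49.6 + 43.6 + 41.6 + 53.8 + 55.2 + 45.8 + 57.9 + 54.3 + 59.5 + 55.8)/10 = 51.7100
Numerator Σ_{t=1}^{7}(z_t−z̄)(z_{t+3}−z̄) = 28.2907
Denominator Σ(z_t−z̄)² = 346.3490
r_3 = 28.2907 / 346.3490 = 0.082

0.082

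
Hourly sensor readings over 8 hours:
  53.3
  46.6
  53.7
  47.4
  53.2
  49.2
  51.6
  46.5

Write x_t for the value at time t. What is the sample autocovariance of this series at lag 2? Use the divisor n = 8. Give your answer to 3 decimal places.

Mean x̄ = (53.3 + 46.6 + 53.7 + 47.4 + 53.2 + 49.2 + 51.6 + 46.5)/8 = 50.1875
Deviations: 3.1125, -3.5875, 3.5125, -2.7875, 3.0125, -0.9875, 1.4125, -3.6875
Σ_{t=1}^{6}(x_t−x̄)(x_{t+2}−x̄) = 42.1634
γ_2 = 42.1634 / 8 = 5.270

5.270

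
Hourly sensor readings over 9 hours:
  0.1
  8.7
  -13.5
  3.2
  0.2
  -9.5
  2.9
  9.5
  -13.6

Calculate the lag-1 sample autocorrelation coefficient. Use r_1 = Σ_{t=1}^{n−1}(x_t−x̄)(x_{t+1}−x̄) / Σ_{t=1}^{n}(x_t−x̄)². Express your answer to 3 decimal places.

-0.463

Mean x̄ = (0.1 + 8.7 − 13.5 + 3.2 + 0.2 − 9.5 + 2.9 + 9.5 − 13.6)/9 = -1.3333
Numerator Σ_{t=1}^{8}(x_t−x̄)(x_{t+1}−x̄) = -290.0178
Denominator Σ(x_t−x̄)² = 626.1000
r_1 = -290.0178 / 626.1000 = -0.463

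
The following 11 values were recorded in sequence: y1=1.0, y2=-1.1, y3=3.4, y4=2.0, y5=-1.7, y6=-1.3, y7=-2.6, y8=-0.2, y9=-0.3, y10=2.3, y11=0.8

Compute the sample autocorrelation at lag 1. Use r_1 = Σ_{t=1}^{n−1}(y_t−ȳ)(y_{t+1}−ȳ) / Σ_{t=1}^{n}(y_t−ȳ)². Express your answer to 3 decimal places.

0.165

Mean ȳ = (1.0 − 1.1 + 3.4 + 2.0 − 1.7 − 1.3 − 2.6 − 0.2 − 0.3 + 2.3 + 0.8)/11 = 0.2091
Numerator Σ_{t=1}^{10}(y_t−ȳ)(y_{t+1}−ȳ) = 5.7317
Denominator Σ(y_t−ȳ)² = 34.6891
r_1 = 5.7317 / 34.6891 = 0.165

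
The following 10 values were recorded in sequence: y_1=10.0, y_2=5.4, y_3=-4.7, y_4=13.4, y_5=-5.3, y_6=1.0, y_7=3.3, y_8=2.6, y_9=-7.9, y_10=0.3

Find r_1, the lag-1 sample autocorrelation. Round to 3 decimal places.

Mean ȳ = (10.0 + 5.4 − 4.7 + 13.4 − 5.3 + 1.0 + 3.3 + 2.6 − 7.9 + 0.3)/10 = 1.8100
Numerator Σ_{t=1}^{9}(y_t−ȳ)(y_{t+1}−ȳ) = -139.1041
Denominator Σ(y_t−ȳ)² = 407.2890
r_1 = -139.1041 / 407.2890 = -0.342

-0.342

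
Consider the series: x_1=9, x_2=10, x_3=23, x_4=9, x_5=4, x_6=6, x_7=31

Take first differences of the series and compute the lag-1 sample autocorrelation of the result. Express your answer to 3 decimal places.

-0.062

First differences Δx: 1, 13, -14, -5, 2, 25
Mean of differences = 3.6667
Numerator Σ(Δx_t−Δx̄)(Δx_{t+1}−Δx̄) = -57.7778
Denominator Σ(Δx_t−Δx̄)² = 939.3333
r_1(Δx) = -57.7778 / 939.3333 = -0.062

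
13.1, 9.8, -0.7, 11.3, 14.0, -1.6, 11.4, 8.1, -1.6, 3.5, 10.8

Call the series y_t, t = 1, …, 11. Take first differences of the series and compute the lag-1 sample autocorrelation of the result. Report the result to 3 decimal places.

-0.378

First differences Δy: -3.3, -10.5, 12.0, 2.7, -15.6, 13.0, -3.3, -9.7, 5.1, 7.3
Mean of differences = -0.2300
Numerator Σ(Δy_t−Δȳ)(Δy_{t+1}−Δȳ) = -328.5019
Denominator Σ(Δy_t−Δȳ)² = 868.5410
r_1(Δy) = -328.5019 / 868.5410 = -0.378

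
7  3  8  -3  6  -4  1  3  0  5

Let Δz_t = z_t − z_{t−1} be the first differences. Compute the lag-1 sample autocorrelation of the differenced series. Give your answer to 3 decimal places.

First differences Δz: -4, 5, -11, 9, -10, 5, 2, -3, 5
Mean of differences = -0.2222
Numerator Σ(Δz_t−Δz̄)(Δz_{t+1}−Δz̄) = -325.7160
Denominator Σ(Δz_t−Δz̄)² = 405.5556
r_1(Δz) = -325.7160 / 405.5556 = -0.803

-0.803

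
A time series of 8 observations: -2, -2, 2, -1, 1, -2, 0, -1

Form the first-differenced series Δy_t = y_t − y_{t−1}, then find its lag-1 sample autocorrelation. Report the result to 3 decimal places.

First differences Δy: 0, 4, -3, 2, -3, 2, -1
Mean of differences = 0.1429
Numerator Σ(Δy_t−Δȳ)(Δy_{t+1}−Δȳ) = -32.3061
Denominator Σ(Δy_t−Δȳ)² = 42.8571
r_1(Δy) = -32.3061 / 42.8571 = -0.754

-0.754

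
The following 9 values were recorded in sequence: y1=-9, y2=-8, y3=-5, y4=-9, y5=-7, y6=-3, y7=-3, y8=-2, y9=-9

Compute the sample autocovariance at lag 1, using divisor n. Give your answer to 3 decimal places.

1.171

Mean ȳ = (-9 − 8 − 5 − 9 − 7 − 3 − 3 − 2 − 9)/9 = -6.1111
Σ_{t=1}^{8}(y_t−ȳ)(y_{t+1}−ȳ) = 10.5432
γ_1 = 10.5432 / 9 = 1.171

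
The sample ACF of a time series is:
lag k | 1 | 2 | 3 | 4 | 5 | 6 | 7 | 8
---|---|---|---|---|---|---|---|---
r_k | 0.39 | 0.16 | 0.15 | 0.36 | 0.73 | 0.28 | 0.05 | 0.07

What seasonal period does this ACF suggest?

5

The largest autocorrelation is r_5 = 0.73; the remaining lags stay at or below 0.39. The elevated value at lag 1 (0.39), dropping to 0.16 at lag 2, reflects decaying short-term dependence rather than seasonality.
The dominant spike at lag 5 indicates a seasonal period of 5.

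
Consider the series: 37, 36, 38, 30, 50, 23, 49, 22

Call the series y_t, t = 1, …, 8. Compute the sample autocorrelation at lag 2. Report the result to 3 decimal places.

Mean ȳ = (37 + 36 + 38 + 30 + 50 + 23 + 49 + 22)/8 = 35.6250
Deviations from mean: 1.3750, 0.3750, 2.3750, -5.6250, 14.3750, -12.6250, 13.3750, -13.6250
Σ(y_t−ȳ)(y_{t+2}−ȳ) = (3.2656) + (-2.1094) + (34.1406) + (71.0156) + (192.2656) + (172.0156) = 470.5938
Denominator Σ(y_t−ȳ)² = 769.8750
r_2 = 470.5938 / 769.8750 = 0.611

0.611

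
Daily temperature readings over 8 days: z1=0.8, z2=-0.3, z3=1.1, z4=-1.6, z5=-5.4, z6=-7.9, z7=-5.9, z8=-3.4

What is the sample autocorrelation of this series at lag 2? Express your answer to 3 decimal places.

0.151

Mean z̄ = (0.8 − 0.3 + 1.1 − 1.6 − 5.4 − 7.9 − 5.9 − 3.4)/8 = -2.8250
Deviations from mean: 3.6250, 2.5250, 3.9250, 1.2250, -2.5750, -5.0750, -3.0750, -0.5750
Numerator Σ_{t=1}^{6}(z_t−z̄)(z_{t+2}−z̄) = 11.8338
Denominator Σ(z_t−z̄)² = 78.5950
r_2 = 11.8338 / 78.5950 = 0.151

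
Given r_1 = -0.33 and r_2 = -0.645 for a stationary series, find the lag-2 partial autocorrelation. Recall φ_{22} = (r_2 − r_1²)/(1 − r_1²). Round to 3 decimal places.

φ_{22} = (r_2 − r_1²) / (1 − r_1²)
r_1² = (-0.33)² = 0.1089
Numerator = -0.645 − 0.1089 = -0.7539; denominator = 1 − 0.1089 = 0.8911
φ_{22} = -0.7539 / 0.8911 = -0.846

-0.846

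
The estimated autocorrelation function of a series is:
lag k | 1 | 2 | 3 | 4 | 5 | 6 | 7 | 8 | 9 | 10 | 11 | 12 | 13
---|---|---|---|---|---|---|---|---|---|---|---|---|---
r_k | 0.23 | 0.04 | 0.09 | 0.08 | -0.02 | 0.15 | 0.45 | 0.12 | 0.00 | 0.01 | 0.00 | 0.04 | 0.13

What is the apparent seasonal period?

The largest autocorrelation is r_7 = 0.45; the remaining lags stay at or below 0.23. The elevated value at lag 1 (0.23), dropping to 0.04 at lag 2, reflects decaying short-term dependence rather than seasonality.
The dominant spike at lag 7 indicates a seasonal period of 7.

7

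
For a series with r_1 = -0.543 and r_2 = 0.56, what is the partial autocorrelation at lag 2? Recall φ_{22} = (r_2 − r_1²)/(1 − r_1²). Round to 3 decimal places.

0.376

φ_{22} = (r_2 − r_1²) / (1 − r_1²)
r_1² = (-0.543)² = 0.294849
Numerator = 0.56 − 0.2948 = 0.2652; denominator = 1 − 0.2948 = 0.7052
φ_{22} = 0.2652 / 0.7052 = 0.376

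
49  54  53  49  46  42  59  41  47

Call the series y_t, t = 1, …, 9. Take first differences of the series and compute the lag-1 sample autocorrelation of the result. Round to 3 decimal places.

-0.646

First differences Δy: 5, -1, -4, -3, -4, 17, -18, 6
Mean of differences = -0.2500
Numerator Σ(Δy_t−Δȳ)(Δy_{t+1}−Δȳ) = -462.3125
Denominator Σ(Δy_t−Δȳ)² = 715.5000
r_1(Δy) = -462.3125 / 715.5000 = -0.646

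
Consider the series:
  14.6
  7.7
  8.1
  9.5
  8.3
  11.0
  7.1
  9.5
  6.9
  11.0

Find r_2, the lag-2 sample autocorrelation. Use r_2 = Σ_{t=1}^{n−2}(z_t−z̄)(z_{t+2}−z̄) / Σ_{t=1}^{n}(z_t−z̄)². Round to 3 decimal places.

Mean z̄ = (14.6 + 7.7 + 8.1 + 9.5 + 8.3 + 11.0 + 7.1 + 9.5 + 6.9 + 11.0)/10 = 9.3700
Numerator Σ_{t=1}^{8}(z_t−z̄)(z_{t+2}−z̄) = 3.1712
Denominator Σ(z_t−z̄)² = 49.5010
r_2 = 3.1712 / 49.5010 = 0.064

0.064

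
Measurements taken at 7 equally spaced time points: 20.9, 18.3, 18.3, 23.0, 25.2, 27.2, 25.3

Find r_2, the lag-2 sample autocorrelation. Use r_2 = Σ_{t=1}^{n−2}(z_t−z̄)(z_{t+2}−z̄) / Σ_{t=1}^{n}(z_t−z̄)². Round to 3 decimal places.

0.043

Mean z̄ = (20.9 + 18.3 + 18.3 + 23.0 + 25.2 + 27.2 + 25.3)/7 = 22.6000
Numerator Σ_{t=1}^{5}(z_t−z̄)(z_{t+2}−z̄) = 3.2700
Denominator Σ(z_t−z̄)² = 75.2400
r_2 = 3.2700 / 75.2400 = 0.043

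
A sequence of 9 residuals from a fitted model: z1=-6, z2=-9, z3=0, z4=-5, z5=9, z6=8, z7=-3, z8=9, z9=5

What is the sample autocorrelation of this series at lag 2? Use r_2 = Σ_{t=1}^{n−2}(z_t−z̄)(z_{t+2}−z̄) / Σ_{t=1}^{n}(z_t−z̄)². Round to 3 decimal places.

0.064

Mean z̄ = (-6 − 9 + 0 − 5 + 9 + 8 − 3 + 9 + 5)/9 = 0.8889
Numerator Σ_{t=1}^{7}(z_t−z̄)(z_{t+2}−z̄) = 25.4198
Denominator Σ(z_t−z̄)² = 394.8889
r_2 = 25.4198 / 394.8889 = 0.064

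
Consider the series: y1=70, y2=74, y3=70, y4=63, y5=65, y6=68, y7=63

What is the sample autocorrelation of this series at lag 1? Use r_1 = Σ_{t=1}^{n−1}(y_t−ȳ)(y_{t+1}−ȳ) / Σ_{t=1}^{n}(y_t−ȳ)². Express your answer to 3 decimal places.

Mean ȳ = (70 + 74 + 70 + 63 + 65 + 68 + 63)/7 = 67.5714
Deviations from mean: 2.4286, 6.4286, 2.4286, -4.5714, -2.5714, 0.4286, -4.5714
Σ(y_t−ȳ)(y_{t+1}−ȳ) = (15.6122) + (15.6122) + (-11.1020) + (11.7551) + (-1.1020) + (-1.9592) = 28.8163
Denominator Σ(y_t−ȳ)² = 101.7143
r_1 = 28.8163 / 101.7143 = 0.283

0.283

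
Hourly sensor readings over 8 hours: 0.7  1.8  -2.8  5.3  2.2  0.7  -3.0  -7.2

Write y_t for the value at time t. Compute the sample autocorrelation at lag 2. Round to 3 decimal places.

-0.049

Mean ȳ = (0.7 + 1.8 − 2.8 + 5.3 + 2.2 + 0.7 − 3.0 − 7.2)/8 = -0.2875
Deviations from mean: 0.9875, 2.0875, -2.5125, 5.5875, 2.4875, 0.9875, -2.7125, -6.9125
Σ(y_t−ȳ)(y_{t+2}−ȳ) = (-2.4811) + (11.6639) + (-6.2498) + (5.5177) + (-6.7473) + (-6.8261) = -5.1228
Denominator Σ(y_t−ȳ)² = 105.1688
r_2 = -5.1228 / 105.1688 = -0.049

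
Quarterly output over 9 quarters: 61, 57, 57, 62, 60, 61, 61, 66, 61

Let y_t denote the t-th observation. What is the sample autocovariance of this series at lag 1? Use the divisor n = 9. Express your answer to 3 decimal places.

1.099

Mean ȳ = (61 + 57 + 57 + 62 + 60 + 61 + 61 + 66 + 61)/9 = 60.6667
Σ_{t=1}^{8}(y_t−ȳ)(y_{t+1}−ȳ) = 9.8889
γ_1 = 9.8889 / 9 = 1.099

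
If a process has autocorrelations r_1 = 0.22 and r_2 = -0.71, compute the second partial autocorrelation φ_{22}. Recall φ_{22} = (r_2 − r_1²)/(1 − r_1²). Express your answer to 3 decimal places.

φ_{22} = (r_2 − r_1²) / (1 − r_1²)
r_1² = (0.22)² = 0.0484
Numerator = -0.71 − 0.0484 = -0.7584; denominator = 1 − 0.0484 = 0.9516
φ_{22} = -0.7584 / 0.9516 = -0.797

-0.797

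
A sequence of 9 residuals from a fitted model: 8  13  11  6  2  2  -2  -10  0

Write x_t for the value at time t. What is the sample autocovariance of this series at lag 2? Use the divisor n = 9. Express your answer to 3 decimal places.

Mean x̄ = (8 + 13 + 11 + 6 + 2 + 2 − 2 − 10 + 0)/9 = 3.3333
Σ_{t=1}^{7}(x_t−x̄)(x_{t+2}−x̄) = 90.4444
γ_2 = 90.4444 / 9 = 10.049

10.049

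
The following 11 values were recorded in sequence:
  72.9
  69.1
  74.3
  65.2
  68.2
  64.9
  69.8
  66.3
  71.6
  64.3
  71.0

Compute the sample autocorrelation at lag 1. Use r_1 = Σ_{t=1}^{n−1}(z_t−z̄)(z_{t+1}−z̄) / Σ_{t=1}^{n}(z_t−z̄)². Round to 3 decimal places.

Mean z̄ = (72.9 + 69.1 + 74.3 + 65.2 + 68.2 + 64.9 + 69.8 + 66.3 + 71.6 + 64.3 + 71.0)/11 = 68.8727
Numerator Σ_{t=1}^{10}(z_t−z̄)(z_{t+1}−z̄) = -47.9253
Denominator Σ(z_t−z̄)² = 115.8018
r_1 = -47.9253 / 115.8018 = -0.414

-0.414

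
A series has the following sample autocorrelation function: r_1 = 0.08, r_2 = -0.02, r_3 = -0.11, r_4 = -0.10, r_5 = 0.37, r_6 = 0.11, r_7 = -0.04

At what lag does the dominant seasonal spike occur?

5

The largest autocorrelation is r_5 = 0.37; the remaining lags stay at or below 0.11.
The dominant spike at lag 5 indicates a seasonal period of 5.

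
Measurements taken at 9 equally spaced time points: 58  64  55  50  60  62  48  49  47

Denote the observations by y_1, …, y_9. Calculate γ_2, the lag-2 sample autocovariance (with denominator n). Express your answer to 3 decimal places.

Mean ȳ = (58 + 64 + 55 + 50 + 60 + 62 + 48 + 49 + 47)/9 = 54.7778
Σ_{t=1}^{7}(y_t−ȳ)(y_{t+2}−ȳ) = -101.0988
γ_2 = -101.0988 / 9 = -11.233

-11.233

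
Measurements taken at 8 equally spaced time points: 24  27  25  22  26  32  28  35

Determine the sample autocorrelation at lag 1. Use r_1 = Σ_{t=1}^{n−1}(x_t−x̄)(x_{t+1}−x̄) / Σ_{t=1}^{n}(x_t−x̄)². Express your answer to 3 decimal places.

Mean x̄ = (24 + 27 + 25 + 22 + 26 + 32 + 28 + 35)/8 = 27.3750
Numerator Σ_{t=1}^{7}(x_t−x̄)(x_{t+1}−x̄) = 23.6094
Denominator Σ(x_t−x̄)² = 127.8750
r_1 = 23.6094 / 127.8750 = 0.185

0.185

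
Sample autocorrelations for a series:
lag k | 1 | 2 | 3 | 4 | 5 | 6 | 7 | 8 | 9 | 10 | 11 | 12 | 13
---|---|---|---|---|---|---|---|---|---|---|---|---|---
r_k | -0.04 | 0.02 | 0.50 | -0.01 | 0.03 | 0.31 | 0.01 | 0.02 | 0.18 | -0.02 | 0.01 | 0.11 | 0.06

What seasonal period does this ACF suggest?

The largest autocorrelation is r_3 = 0.50, with weaker echoes at lags 6 (0.31) and 9 (0.18); the remaining lags stay at or below 0.11.
The dominant spike at lag 3 indicates a seasonal period of 3.

3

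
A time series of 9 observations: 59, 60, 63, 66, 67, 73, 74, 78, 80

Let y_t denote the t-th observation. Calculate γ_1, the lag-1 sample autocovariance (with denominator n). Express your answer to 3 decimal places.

Mean ȳ = (59 + 60 + 63 + 66 + 67 + 73 + 74 + 78 + 80)/9 = 68.8889
Σ_{t=1}^{8}(y_t−ȳ)(y_{t+1}−ȳ) = 323.7654
γ_1 = 323.7654 / 9 = 35.974

35.974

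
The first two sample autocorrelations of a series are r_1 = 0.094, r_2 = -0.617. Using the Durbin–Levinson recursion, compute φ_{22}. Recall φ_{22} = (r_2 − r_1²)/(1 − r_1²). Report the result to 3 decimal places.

-0.631

φ_{22} = (r_2 − r_1²) / (1 − r_1²)
r_1² = (0.094)² = 0.008836
Numerator = -0.617 − 0.0088 = -0.6258; denominator = 1 − 0.0088 = 0.9912
φ_{22} = -0.6258 / 0.9912 = -0.631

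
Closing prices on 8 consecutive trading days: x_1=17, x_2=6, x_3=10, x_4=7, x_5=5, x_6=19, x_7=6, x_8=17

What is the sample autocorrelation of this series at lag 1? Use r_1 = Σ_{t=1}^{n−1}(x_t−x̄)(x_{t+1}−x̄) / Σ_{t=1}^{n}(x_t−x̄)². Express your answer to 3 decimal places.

Mean x̄ = (17 + 6 + 10 + 7 + 5 + 19 + 6 + 17)/8 = 10.8750
Deviations from mean: 6.1250, -4.8750, -0.8750, -3.8750, -5.8750, 8.1250, -4.8750, 6.1250
Numerator Σ_{t=1}^{7}(x_t−x̄)(x_{t+1}−x̄) = -116.6406
Denominator Σ(x_t−x̄)² = 238.8750
r_1 = -116.6406 / 238.8750 = -0.488

-0.488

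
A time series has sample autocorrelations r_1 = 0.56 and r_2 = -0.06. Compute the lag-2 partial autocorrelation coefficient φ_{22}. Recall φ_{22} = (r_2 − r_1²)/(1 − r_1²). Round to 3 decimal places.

φ_{22} = (r_2 − r_1²) / (1 − r_1²)
r_1² = (0.56)² = 0.3136
Numerator = -0.06 − 0.3136 = -0.3736; denominator = 1 − 0.3136 = 0.6864
φ_{22} = -0.3736 / 0.6864 = -0.544

-0.544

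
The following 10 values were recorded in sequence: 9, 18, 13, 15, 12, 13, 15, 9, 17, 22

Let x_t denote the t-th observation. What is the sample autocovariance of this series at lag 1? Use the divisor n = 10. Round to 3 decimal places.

Mean x̄ = (9 + 18 + 13 + 15 + 12 + 13 + 15 + 9 + 17 + 22)/10 = 14.3000
Σ_{t=1}^{9}(x_t−x̄)(x_{t+1}−x̄) = -22.0900
γ_1 = -22.0900 / 10 = -2.209

-2.209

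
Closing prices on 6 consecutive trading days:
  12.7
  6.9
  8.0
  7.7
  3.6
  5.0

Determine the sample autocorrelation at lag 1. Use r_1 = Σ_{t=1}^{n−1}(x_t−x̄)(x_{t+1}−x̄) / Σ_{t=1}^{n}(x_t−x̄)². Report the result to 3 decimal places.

0.101

Mean x̄ = (12.7 + 6.9 + 8.0 + 7.7 + 3.6 + 5.0)/6 = 7.3167
Deviations from mean: 5.3833, -0.4167, 0.6833, 0.3833, -3.7167, -2.3167
Σ(x_t−x̄)(x_{t+1}−x̄) = (-2.2431) + (-0.2847) + (0.2619) + (-1.4247) + (8.6103) = 4.9197
Denominator Σ(x_t−x̄)² = 48.9483
r_1 = 4.9197 / 48.9483 = 0.101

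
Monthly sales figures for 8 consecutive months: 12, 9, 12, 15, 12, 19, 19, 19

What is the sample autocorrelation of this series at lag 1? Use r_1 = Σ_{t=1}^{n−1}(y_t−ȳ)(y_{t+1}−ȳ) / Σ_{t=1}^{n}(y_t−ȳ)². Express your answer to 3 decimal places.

Mean ȳ = (12 + 9 + 12 + 15 + 12 + 19 + 19 + 19)/8 = 14.6250
Deviations from mean: -2.6250, -5.6250, -2.6250, 0.3750, -2.6250, 4.3750, 4.3750, 4.3750
Σ(y_t−ȳ)(y_{t+1}−ȳ) = (14.7656) + (14.7656) + (-0.9844) + (-0.9844) + (-11.4844) + (19.1406) + (19.1406) = 54.3594
Denominator Σ(y_t−ȳ)² = 109.8750
r_1 = 54.3594 / 109.8750 = 0.495

0.495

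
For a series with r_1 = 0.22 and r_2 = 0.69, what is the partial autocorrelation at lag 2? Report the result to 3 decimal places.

φ_{22} = (r_2 − r_1²) / (1 − r_1²)
r_1² = (0.22)² = 0.0484
Numerator = 0.69 − 0.0484 = 0.6416; denominator = 1 − 0.0484 = 0.9516
φ_{22} = 0.6416 / 0.9516 = 0.674

0.674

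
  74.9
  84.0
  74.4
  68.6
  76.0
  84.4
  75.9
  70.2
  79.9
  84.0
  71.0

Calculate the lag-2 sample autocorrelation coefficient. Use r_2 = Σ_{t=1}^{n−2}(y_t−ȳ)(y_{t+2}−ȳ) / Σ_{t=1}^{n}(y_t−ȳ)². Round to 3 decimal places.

-0.717

Mean ȳ = (74.9 + 84.0 + 74.4 + 68.6 + 76.0 + 84.4 + 75.9 + 70.2 + 79.9 + 84.0 + 71.0)/11 = 76.6636
Numerator Σ_{t=1}^{9}(y_t−ȳ)(y_{t+2}−ȳ) = -233.7654
Denominator Σ(y_t−ȳ)² = 326.1055
r_2 = -233.7654 / 326.1055 = -0.717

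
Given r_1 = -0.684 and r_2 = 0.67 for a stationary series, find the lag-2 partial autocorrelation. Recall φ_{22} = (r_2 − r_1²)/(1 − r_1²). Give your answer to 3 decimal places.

φ_{22} = (r_2 − r_1²) / (1 − r_1²)
r_1² = (-0.684)² = 0.467856
Numerator = 0.67 − 0.4679 = 0.2021; denominator = 1 − 0.4679 = 0.5321
φ_{22} = 0.2021 / 0.5321 = 0.380

0.380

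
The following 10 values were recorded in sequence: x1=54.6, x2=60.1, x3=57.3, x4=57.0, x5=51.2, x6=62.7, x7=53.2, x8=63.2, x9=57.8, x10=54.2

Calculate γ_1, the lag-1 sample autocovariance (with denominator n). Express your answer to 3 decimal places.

Mean x̄ = (54.6 + 60.1 + 57.3 + 57.0 + 51.2 + 62.7 + 53.2 + 63.2 + 57.8 + 54.2)/10 = 57.1300
Σ_{t=1}^{9}(x_t−x̄)(x_{t+1}−x̄) = -82.9319
γ_1 = -82.9319 / 10 = -8.293

-8.293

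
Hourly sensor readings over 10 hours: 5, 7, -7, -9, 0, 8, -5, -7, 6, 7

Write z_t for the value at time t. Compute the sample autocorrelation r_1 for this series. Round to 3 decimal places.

Mean z̄ = (5 + 7 − 7 − 9 + 0 + 8 − 5 − 7 + 6 + 7)/10 = 0.5000
Numerator Σ_{t=1}^{9}(z_t−z̄)(z_{t+1}−z̄) = 47.2500
Denominator Σ(z_t−z̄)² = 424.5000
r_1 = 47.2500 / 424.5000 = 0.111

0.111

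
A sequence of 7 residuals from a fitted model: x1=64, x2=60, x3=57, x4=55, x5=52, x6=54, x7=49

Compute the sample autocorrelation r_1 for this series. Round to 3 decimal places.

Mean x̄ = (64 + 60 + 57 + 55 + 52 + 54 + 49)/7 = 55.8571
Deviations from mean: 8.1429, 4.1429, 1.1429, -0.8571, -3.8571, -1.8571, -6.8571
Σ(x_t−x̄)(x_{t+1}−x̄) = (33.7347) + (4.7347) + (-0.9796) + (3.3061) + (7.1633) + (12.7347) = 60.6939
Denominator Σ(x_t−x̄)² = 150.8571
r_1 = 60.6939 / 150.8571 = 0.402

0.402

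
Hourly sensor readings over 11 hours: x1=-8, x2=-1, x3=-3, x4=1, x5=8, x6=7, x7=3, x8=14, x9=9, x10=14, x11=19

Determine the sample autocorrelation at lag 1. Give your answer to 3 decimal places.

0.481

Mean x̄ = (-8 − 1 − 3 + 1 + 8 + 7 + 3 + 14 + 9 + 14 + 19)/11 = 5.7273
Numerator Σ_{t=1}^{10}(x_t−x̄)(x_{t+1}−x̄) = 322.3802
Denominator Σ(x_t−x̄)² = 670.1818
r_1 = 322.3802 / 670.1818 = 0.481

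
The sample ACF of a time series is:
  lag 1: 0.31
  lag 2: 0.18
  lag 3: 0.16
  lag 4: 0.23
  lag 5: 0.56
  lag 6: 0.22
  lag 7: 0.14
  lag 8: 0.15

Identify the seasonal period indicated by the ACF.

The largest autocorrelation is r_5 = 0.56; the remaining lags stay at or below 0.31. The elevated value at lag 1 (0.31), dropping to 0.18 at lag 2, reflects decaying short-term dependence rather than seasonality.
The dominant spike at lag 5 indicates a seasonal period of 5.

5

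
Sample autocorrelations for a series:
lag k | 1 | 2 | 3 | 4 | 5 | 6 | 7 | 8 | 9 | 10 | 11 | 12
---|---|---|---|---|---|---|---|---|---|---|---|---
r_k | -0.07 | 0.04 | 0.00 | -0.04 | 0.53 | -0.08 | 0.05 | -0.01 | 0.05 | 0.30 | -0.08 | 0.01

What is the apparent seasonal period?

5

The largest autocorrelation is r_5 = 0.53, with a weaker echo at lag 10 (0.30); the remaining lags stay at or below 0.05.
The dominant spike at lag 5 indicates a seasonal period of 5.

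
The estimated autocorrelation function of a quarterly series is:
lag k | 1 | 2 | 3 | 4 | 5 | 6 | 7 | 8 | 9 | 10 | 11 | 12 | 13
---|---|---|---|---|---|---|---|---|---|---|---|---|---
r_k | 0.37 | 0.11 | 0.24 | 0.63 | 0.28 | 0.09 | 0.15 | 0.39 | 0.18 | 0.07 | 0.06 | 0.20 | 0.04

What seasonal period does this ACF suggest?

4

The largest autocorrelation is r_4 = 0.63, with a weaker echo at lag 8 (0.39); the remaining lags stay at or below 0.37. The elevated value at lag 1 (0.37), dropping to 0.11 at lag 2, reflects decaying short-term dependence rather than seasonality.
The dominant spike at lag 4 indicates a seasonal period of 4.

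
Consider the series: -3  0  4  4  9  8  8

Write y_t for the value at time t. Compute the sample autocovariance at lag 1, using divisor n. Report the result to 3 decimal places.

8.927

Mean ȳ = (-3 + 0 + 4 + 4 + 9 + 8 + 8)/7 = 4.2857
Deviations: -7.2857, -4.2857, -0.2857, -0.2857, 4.7143, 3.7143, 3.7143
Σ_{t=1}^{6}(y_t−ȳ)(y_{t+1}−ȳ) = 62.4898
γ_1 = 62.4898 / 7 = 8.927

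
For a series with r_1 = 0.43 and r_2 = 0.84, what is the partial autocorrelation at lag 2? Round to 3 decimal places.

0.804

φ_{22} = (r_2 − r_1²) / (1 − r_1²)
r_1² = (0.43)² = 0.1849
Numerator = 0.84 − 0.1849 = 0.6551; denominator = 1 − 0.1849 = 0.8151
φ_{22} = 0.6551 / 0.8151 = 0.804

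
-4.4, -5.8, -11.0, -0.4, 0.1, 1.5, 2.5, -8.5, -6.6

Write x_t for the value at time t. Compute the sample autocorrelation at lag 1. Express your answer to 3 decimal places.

0.228

Mean x̄ = (-4.4 − 5.8 − 11.0 − 0.4 + 0.1 + 1.5 + 2.5 − 8.5 − 6.6)/9 = -3.6222
Numerator Σ_{t=1}^{8}(x_t−x̄)(x_{t+1}−x̄) = 41.0695
Denominator Σ(x_t−x̄)² = 180.3956
r_1 = 41.0695 / 180.3956 = 0.228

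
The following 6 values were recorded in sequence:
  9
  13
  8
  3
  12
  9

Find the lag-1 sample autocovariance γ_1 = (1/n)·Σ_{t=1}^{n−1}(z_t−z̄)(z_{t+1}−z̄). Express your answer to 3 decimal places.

-2.667

Mean z̄ = (9 + 13 + 8 + 3 + 12 + 9)/6 = 9.0000
Σ_{t=1}^{5}(z_t−z̄)(z_{t+1}−z̄) = -16.0000
γ_1 = -16.0000 / 6 = -2.667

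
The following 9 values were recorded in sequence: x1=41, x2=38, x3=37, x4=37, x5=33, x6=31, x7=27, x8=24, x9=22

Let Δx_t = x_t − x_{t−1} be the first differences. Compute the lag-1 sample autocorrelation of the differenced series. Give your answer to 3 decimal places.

-0.136

First differences Δx: -3, -1, 0, -4, -2, -4, -3, -2
Mean of differences = -2.3750
Numerator Σ(Δx_t−Δx̄)(Δx_{t+1}−Δx̄) = -1.8906
Denominator Σ(Δx_t−Δx̄)² = 13.8750
r_1(Δx) = -1.8906 / 13.8750 = -0.136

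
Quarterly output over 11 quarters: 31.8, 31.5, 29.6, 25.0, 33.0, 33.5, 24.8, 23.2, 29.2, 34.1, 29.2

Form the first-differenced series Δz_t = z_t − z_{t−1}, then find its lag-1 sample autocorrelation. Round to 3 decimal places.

First differences Δz: -0.3, -1.9, -4.6, 8.0, 0.5, -8.7, -1.6, 6.0, 4.9, -4.9
Mean of differences = -0.2600
Numerator Σ(Δz_t−Δz̄)(Δz_{t+1}−Δz̄) = -17.5216
Denominator Σ(Δz_t−Δz̄)² = 250.7040
r_1(Δz) = -17.5216 / 250.7040 = -0.070

-0.070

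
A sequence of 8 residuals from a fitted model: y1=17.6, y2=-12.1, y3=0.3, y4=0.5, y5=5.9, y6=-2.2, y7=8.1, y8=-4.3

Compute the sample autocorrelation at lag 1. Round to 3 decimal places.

-0.509

Mean ȳ = (17.6 − 12.1 + 0.3 + 0.5 + 5.9 − 2.2 + 8.1 − 4.3)/8 = 1.7250
Deviations from mean: 15.8750, -13.8250, -1.4250, -1.2250, 4.1750, -3.9250, 6.3750, -6.0250
Σ(y_t−ȳ)(y_{t+1}−ȳ) = (-219.4719) + (19.7006) + (1.7456) + (-5.1144) + (-16.3869) + (-25.0219) + (-38.4094) = -282.9581
Denominator Σ(y_t−ȳ)² = 556.4550
r_1 = -282.9581 / 556.4550 = -0.509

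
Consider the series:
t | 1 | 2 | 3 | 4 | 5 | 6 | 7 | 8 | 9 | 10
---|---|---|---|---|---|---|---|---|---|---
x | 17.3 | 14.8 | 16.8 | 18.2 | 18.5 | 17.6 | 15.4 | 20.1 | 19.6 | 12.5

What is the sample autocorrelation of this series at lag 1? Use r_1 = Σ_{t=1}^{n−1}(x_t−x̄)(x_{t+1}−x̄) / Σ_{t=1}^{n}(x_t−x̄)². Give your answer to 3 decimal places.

-0.161

Mean x̄ = (17.3 + 14.8 + 16.8 + 18.2 + 18.5 + 17.6 + 15.4 + 20.1 + 19.6 + 12.5)/10 = 17.0800
Numerator Σ_{t=1}^{9}(x_t−x̄)(x_{t+1}−x̄) = -7.7264
Denominator Σ(x_t−x̄)² = 48.1360
r_1 = -7.7264 / 48.1360 = -0.161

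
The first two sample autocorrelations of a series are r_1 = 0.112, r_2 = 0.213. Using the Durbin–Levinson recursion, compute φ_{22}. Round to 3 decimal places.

φ_{22} = (r_2 − r_1²) / (1 − r_1²)
r_1² = (0.112)² = 0.012544
Numerator = 0.213 − 0.0125 = 0.2005; denominator = 1 − 0.0125 = 0.9875
φ_{22} = 0.2005 / 0.9875 = 0.203

0.203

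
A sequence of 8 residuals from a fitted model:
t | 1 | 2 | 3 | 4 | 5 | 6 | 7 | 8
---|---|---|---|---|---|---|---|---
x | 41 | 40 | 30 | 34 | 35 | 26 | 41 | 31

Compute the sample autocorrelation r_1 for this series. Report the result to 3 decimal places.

Mean x̄ = (41 + 40 + 30 + 34 + 35 + 26 + 41 + 31)/8 = 34.7500
Deviations from mean: 6.2500, 5.2500, -4.7500, -0.7500, 0.2500, -8.7500, 6.2500, -3.7500
Σ(x_t−x̄)(x_{t+1}−x̄) = (32.8125) + (-24.9375) + (3.5625) + (-0.1875) + (-2.1875) + (-54.6875) + (-23.4375) = -69.0625
Denominator Σ(x_t−x̄)² = 219.5000
r_1 = -69.0625 / 219.5000 = -0.315

-0.315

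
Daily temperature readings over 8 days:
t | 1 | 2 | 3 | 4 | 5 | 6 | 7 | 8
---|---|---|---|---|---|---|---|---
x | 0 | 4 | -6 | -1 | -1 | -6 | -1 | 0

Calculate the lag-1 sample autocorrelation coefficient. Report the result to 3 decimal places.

-0.290

Mean x̄ = (0 + 4 − 6 − 1 − 1 − 6 − 1 + 0)/8 = -1.3750
Deviations from mean: 1.3750, 5.3750, -4.6250, 0.3750, 0.3750, -4.6250, 0.3750, 1.3750
Numerator Σ_{t=1}^{7}(x_t−x̄)(x_{t+1}−x̄) = -22.0156
Denominator Σ(x_t−x̄)² = 75.8750
r_1 = -22.0156 / 75.8750 = -0.290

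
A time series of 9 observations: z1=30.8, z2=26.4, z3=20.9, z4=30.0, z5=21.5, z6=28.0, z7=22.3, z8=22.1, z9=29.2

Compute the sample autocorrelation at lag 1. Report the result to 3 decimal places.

Mean z̄ = (30.8 + 26.4 + 20.9 + 30.0 + 21.5 + 28.0 + 22.3 + 22.1 + 29.2)/9 = 25.6889
Numerator Σ_{t=1}^{8}(z_t−z̄)(z_{t+1}−z̄) = -56.4268
Denominator Σ(z_t−z̄)² = 127.7289
r_1 = -56.4268 / 127.7289 = -0.442

-0.442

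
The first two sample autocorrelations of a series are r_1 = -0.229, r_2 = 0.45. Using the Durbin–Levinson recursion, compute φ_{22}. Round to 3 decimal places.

φ_{22} = (r_2 − r_1²) / (1 − r_1²)
r_1² = (-0.229)² = 0.052441
Numerator = 0.45 − 0.0524 = 0.3976; denominator = 1 − 0.0524 = 0.9476
φ_{22} = 0.3976 / 0.9476 = 0.420

0.420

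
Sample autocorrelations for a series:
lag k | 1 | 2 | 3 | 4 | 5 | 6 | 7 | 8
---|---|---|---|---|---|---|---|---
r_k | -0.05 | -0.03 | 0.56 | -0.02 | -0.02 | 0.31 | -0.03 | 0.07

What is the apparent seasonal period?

3

The largest autocorrelation is r_3 = 0.56, with a weaker echo at lag 6 (0.31); the remaining lags stay at or below 0.07.
The dominant spike at lag 3 indicates a seasonal period of 3.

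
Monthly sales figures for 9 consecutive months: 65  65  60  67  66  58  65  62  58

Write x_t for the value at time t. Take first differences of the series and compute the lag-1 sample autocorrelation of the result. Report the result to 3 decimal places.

-0.495

First differences Δx: 0, -5, 7, -1, -8, 7, -3, -4
Mean of differences = -0.8750
Numerator Σ(Δx_t−Δx̄)(Δx_{t+1}−Δx̄) = -102.3906
Denominator Σ(Δx_t−Δx̄)² = 206.8750
r_1(Δx) = -102.3906 / 206.8750 = -0.495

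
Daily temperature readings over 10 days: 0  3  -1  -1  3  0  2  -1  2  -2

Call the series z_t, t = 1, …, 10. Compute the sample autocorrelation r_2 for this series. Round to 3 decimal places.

Mean z̄ = (0 + 3 − 1 − 1 + 3 + 0 + 2 − 1 + 2 − 2)/10 = 0.5000
Numerator Σ_{t=1}^{8}(z_t−z̄)(z_{t+2}−z̄) = 4.5000
Denominator Σ(z_t−z̄)² = 30.5000
r_2 = 4.5000 / 30.5000 = 0.148

0.148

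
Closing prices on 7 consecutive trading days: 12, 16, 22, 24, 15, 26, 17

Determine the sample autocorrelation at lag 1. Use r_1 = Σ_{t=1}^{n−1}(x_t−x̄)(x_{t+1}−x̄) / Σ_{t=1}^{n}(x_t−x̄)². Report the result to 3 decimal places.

-0.211

Mean x̄ = (12 + 16 + 22 + 24 + 15 + 26 + 17)/7 = 18.8571
Deviations from mean: -6.8571, -2.8571, 3.1429, 5.1429, -3.8571, 7.1429, -1.8571
Σ(x_t−x̄)(x_{t+1}−x̄) = (19.5918) + (-8.9796) + (16.1633) + (-19.8367) + (-27.5510) + (-13.2653) = -33.8776
Denominator Σ(x_t−x̄)² = 160.8571
r_1 = -33.8776 / 160.8571 = -0.211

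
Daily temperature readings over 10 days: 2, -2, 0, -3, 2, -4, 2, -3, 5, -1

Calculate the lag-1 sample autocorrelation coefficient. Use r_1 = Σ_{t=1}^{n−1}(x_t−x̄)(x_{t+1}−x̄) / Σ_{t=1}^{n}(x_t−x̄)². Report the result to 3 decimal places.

Mean x̄ = (2 − 2 + 0 − 3 + 2 − 4 + 2 − 3 + 5 − 1)/10 = -0.2000
Numerator Σ_{t=1}^{9}(x_t−x̄)(x_{t+1}−x̄) = -52.6400
Denominator Σ(x_t−x̄)² = 75.6000
r_1 = -52.6400 / 75.6000 = -0.696

-0.696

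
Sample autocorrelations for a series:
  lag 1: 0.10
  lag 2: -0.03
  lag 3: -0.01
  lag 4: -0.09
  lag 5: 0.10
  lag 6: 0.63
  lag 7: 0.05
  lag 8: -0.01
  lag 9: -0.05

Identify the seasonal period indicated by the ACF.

6

The largest autocorrelation is r_6 = 0.63; the remaining lags stay at or below 0.10.
The dominant spike at lag 6 indicates a seasonal period of 6.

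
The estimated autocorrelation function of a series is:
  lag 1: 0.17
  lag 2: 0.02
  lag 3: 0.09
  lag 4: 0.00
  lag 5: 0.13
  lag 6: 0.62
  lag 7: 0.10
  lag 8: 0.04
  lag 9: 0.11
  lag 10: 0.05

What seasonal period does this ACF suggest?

The largest autocorrelation is r_6 = 0.62; the remaining lags stay at or below 0.17.
The dominant spike at lag 6 indicates a seasonal period of 6.

6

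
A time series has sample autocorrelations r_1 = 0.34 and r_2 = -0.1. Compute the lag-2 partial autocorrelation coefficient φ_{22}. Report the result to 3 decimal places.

-0.244

φ_{22} = (r_2 − r_1²) / (1 − r_1²)
r_1² = (0.34)² = 0.1156
Numerator = -0.1 − 0.1156 = -0.2156; denominator = 1 − 0.1156 = 0.8844
φ_{22} = -0.2156 / 0.8844 = -0.244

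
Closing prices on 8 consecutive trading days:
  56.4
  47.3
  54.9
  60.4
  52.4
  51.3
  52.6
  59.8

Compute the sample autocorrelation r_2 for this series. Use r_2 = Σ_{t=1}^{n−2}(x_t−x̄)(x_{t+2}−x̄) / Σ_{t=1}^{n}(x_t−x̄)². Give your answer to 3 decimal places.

-0.544

Mean x̄ = (56.4 + 47.3 + 54.9 + 60.4 + 52.4 + 51.3 + 52.6 + 59.8)/8 = 54.3875
Deviations from mean: 2.0125, -7.0875, 0.5125, 6.0125, -1.9875, -3.0875, -1.7875, 5.4125
Numerator Σ_{t=1}^{6}(x_t−x̄)(x_{t+2}−x̄) = -74.3228
Denominator Σ(x_t−x̄)² = 136.6688
r_2 = -74.3228 / 136.6688 = -0.544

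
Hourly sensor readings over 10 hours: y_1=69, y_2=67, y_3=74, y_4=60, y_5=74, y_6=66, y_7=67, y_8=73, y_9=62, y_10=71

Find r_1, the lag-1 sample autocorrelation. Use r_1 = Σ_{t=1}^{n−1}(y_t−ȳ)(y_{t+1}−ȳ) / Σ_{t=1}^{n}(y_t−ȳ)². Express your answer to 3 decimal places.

-0.782

Mean ȳ = (69 + 67 + 74 + 60 + 74 + 66 + 67 + 73 + 62 + 71)/10 = 68.3000
Numerator Σ_{t=1}^{9}(y_t−ȳ)(y_{t+1}−ȳ) = -165.7900
Denominator Σ(y_t−ȳ)² = 212.1000
r_1 = -165.7900 / 212.1000 = -0.782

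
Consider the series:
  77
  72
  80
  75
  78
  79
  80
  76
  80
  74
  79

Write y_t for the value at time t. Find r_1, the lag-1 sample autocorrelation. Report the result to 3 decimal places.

-0.490

Mean ȳ = (77 + 72 + 80 + 75 + 78 + 79 + 80 + 76 + 80 + 74 + 79)/11 = 77.2727
Numerator Σ_{t=1}^{10}(y_t−ȳ)(y_{t+1}−ȳ) = -36.3471
Denominator Σ(y_t−ȳ)² = 74.1818
r_1 = -36.3471 / 74.1818 = -0.490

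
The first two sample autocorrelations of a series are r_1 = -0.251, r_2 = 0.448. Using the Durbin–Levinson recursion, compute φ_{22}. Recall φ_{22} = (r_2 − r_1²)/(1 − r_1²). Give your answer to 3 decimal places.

φ_{22} = (r_2 − r_1²) / (1 − r_1²)
r_1² = (-0.251)² = 0.063001
Numerator = 0.448 − 0.0630 = 0.3850; denominator = 1 − 0.0630 = 0.9370
φ_{22} = 0.3850 / 0.9370 = 0.411

0.411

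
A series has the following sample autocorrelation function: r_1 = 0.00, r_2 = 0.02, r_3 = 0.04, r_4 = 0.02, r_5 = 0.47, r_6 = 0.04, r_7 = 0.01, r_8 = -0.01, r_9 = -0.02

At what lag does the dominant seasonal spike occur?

5

The largest autocorrelation is r_5 = 0.47; the remaining lags stay at or below 0.04.
The dominant spike at lag 5 indicates a seasonal period of 5.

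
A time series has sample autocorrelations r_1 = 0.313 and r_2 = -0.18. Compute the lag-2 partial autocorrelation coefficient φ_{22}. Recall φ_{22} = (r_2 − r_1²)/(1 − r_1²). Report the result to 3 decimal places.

φ_{22} = (r_2 − r_1²) / (1 − r_1²)
r_1² = (0.313)² = 0.097969
Numerator = -0.18 − 0.0980 = -0.2780; denominator = 1 − 0.0980 = 0.9020
φ_{22} = -0.2780 / 0.9020 = -0.308

-0.308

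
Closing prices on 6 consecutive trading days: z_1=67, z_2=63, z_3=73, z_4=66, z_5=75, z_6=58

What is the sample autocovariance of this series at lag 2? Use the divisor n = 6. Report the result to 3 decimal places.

Mean z̄ = (67 + 63 + 73 + 66 + 75 + 58)/6 = 67.0000
Deviations: 0.0000, -4.0000, 6.0000, -1.0000, 8.0000, -9.0000
Σ_{t=1}^{4}(z_t−z̄)(z_{t+2}−z̄) = 61.0000
γ_2 = 61.0000 / 6 = 10.167

10.167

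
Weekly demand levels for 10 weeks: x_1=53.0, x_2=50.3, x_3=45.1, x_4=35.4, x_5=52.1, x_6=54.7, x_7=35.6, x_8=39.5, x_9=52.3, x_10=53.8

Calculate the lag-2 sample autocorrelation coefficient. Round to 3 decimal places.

Mean x̄ = (53.0 + 50.3 + 45.1 + 35.4 + 52.1 + 54.7 + 35.6 + 39.5 + 52.3 + 53.8)/10 = 47.1800
Numerator Σ_{t=1}^{8}(x_t−x̄)(x_{t+2}−x̄) = -372.5368
Denominator Σ(x_t−x̄)² = 530.5760
r_2 = -372.5368 / 530.5760 = -0.702

-0.702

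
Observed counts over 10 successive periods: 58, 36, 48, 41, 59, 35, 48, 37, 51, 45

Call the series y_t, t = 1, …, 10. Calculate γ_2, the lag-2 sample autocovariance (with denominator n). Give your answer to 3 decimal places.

Mean ȳ = (58 + 36 + 48 + 41 + 59 + 35 + 48 + 37 + 51 + 45)/10 = 45.8000
Σ_{t=1}^{8}(y_t−ȳ)(y_{t+2}−ȳ) = 297.3200
γ_2 = 297.3200 / 10 = 29.732

29.732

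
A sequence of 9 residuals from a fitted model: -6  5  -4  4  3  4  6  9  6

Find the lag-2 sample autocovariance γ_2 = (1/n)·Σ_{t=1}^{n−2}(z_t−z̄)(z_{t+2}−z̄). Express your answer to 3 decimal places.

9.000

Mean z̄ = (-6 + 5 − 4 + 4 + 3 + 4 + 6 + 9 + 6)/9 = 3.0000
Σ_{t=1}^{7}(z_t−z̄)(z_{t+2}−z̄) = 81.0000
γ_2 = 81.0000 / 9 = 9.000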